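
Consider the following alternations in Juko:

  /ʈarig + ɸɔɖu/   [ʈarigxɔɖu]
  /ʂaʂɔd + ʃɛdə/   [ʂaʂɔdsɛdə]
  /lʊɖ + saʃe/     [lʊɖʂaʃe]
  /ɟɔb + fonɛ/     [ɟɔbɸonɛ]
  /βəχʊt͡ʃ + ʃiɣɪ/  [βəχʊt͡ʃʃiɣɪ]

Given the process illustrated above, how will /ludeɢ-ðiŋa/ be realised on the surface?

[ludeɢʁiŋa]

The data show progressive place assimilation: /ɸ/ → [x] after /g/; /ʃ/ → [s] after /d/; /s/ → [ʂ] after /ɖ/; /f/ → [ɸ] after /b/. In each pair only place changes, matching the preceding consonant, while manner and voice stay constant.
Nothing changes in [βəχʊt͡ʃʃiɣɪ]: there the adjacent consonants already agree in place (/ʃ/ and /t͡ʃ/ are both postalveolar), so this form is consistent with the same rule.
The rule targets /ð/ (voiced dental fricative), which sits after the trigger /ɢ/ (uvular).
A voiced uvular fricative is [ʁ], so the surface segment is [ʁ].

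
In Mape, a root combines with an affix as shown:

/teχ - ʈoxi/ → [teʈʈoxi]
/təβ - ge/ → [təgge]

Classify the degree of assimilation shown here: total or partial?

Underlying /χ/ is realised as [ʈ] next to /ʈ/; /ʈ/ itself does not change.
The output [ʈ] is identical to the trigger /ʈ/ — every feature (place, manner, voicing) has been copied — so this is total assimilation.
The remaining alternation confirms this: /β/ → [g] before /g/ — in each case the output is a copy of the following consonant.

total assimilation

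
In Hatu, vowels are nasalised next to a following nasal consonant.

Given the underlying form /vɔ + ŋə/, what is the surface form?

[vɔ̃ŋə]

The vowel /ɔ/ is adjacent to the following nasal /ŋ/, so it acquires [+nasal] and surfaces as [ɔ̃].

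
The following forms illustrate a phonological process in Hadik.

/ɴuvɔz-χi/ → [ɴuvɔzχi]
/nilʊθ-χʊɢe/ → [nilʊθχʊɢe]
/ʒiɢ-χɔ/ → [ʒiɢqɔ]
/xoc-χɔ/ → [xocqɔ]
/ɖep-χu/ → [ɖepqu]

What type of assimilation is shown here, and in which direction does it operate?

progressive manner assimilation

The segment that alternates is /χ/, which surfaces as [q] when adjacent to /ɢ/.
/χ/ is a fricative while /ɢ/ is a stop; the output [q] is a stop, matching the trigger — so the feature that spreads is manner.
Place and voice are unchanged, so the assimilation is partial, not total.
The same holds elsewhere in the data: /χ/ → [q] after /c/ (fricative → stop, matching a stop); /χ/ → [q] after /p/ (fricative → stop, matching a stop) — only manner changes, and always toward the preceding segment.
Nothing changes in [ɴuvɔzχi], [nilʊθχʊɢe]: there the adjacent consonants already agree in manner (/χ/ and /z/ are both fricatives; /χ/ and /θ/ are both fricatives), so these forms are consistent with the same rule.
The trigger is the preceding segment, so the direction is progressive (perseverative).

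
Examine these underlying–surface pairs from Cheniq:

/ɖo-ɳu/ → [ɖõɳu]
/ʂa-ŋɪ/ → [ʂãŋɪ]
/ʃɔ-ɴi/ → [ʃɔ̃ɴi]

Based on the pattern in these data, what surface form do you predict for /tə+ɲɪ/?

[tə̃ɲɪ]

The data show regressive nasality assimilation (vowel nasalisation): /o/ → [õ] before /ɳ/; /a/ → [ã] before /ŋ/; /ɔ/ → [ɔ̃] before /ɴ/ — a vowel is nasalised by an immediately following nasal consonant.
The vowel /ə/ is adjacent to the following nasal /ɲ/, so it acquires [+nasal] and surfaces as [ə̃].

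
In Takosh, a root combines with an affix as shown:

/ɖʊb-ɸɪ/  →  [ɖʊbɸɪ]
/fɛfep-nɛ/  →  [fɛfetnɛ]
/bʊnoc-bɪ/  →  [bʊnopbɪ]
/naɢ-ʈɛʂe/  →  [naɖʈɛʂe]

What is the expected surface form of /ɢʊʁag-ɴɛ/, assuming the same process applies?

[ɢʊʁaɢɴɛ]

The data show regressive place assimilation: /p/ → [t] before /n/; /c/ → [p] before /b/; /ɢ/ → [ɖ] before /ʈ/. In each pair only place changes, matching the following consonant, while manner and voice stay constant.
Nothing changes in [ɖʊbɸɪ]: there the adjacent consonants already agree in place (/b/ and /ɸ/ are both bilabial), so this form is consistent with the same rule.
The rule targets /g/ (voiced velar stop), which sits before the trigger /ɴ/ (uvular).
Changing only its place to uvular gives [ɢ] — the voiced uvular stop.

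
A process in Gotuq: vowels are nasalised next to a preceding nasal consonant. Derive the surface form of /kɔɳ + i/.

[kɔɳĩ]

The vowel /i/ is adjacent to the preceding nasal /ɳ/, so it acquires [+nasal] and surfaces as [ĩ].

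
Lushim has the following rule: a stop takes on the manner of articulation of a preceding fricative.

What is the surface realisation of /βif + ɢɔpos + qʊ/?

[βifʁɔposχʊ]

The rule targets /ɢ/ (voiced uvular stop), which sits after the trigger /f/ (fricative).
Changing only its manner to fricative gives [ʁ] — the voiced uvular fricative.
At the second juncture, /q/ likewise becomes [χ] adjacent to /s/.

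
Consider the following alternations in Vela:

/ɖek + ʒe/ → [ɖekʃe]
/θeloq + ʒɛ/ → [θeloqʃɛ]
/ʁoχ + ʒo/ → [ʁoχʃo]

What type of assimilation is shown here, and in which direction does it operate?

progressive voicing assimilation

The segment that alternates is /ʒ/, which surfaces as [ʃ] when adjacent to /k/.
/ʒ/ is voiced while /k/ is voiceless; the output [ʃ] is voiceless, matching the trigger — so the feature that spreads is voicing.
Place and manner are unchanged, so the assimilation is partial, not total.
The same holds elsewhere in the data: /ʒ/ → [ʃ] after /q/ (voiced → voiceless, matching voiceless); /ʒ/ → [ʃ] after /χ/ (voiced → voiceless, matching voiceless) — only voicing changes, and always toward the preceding segment.
The trigger is the preceding segment, so the direction is progressive (perseverative).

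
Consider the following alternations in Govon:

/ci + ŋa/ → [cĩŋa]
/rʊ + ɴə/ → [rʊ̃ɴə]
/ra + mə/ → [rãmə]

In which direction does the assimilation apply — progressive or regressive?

regressive

The vowel /i/ surfaces as nasalised [ĩ] next to the following nasal /ŋ/ — it has acquired the [+nasal] feature of its neighbour.
The other forms show the same pattern: /ʊ/ → [ʊ̃] before /ɴ/; /a/ → [ã] before /m/ — each time a vowel is nasalised next to a following nasal.
Because the conditioning nasal is to the right of the vowel that changes, the process is regressive (anticipatory).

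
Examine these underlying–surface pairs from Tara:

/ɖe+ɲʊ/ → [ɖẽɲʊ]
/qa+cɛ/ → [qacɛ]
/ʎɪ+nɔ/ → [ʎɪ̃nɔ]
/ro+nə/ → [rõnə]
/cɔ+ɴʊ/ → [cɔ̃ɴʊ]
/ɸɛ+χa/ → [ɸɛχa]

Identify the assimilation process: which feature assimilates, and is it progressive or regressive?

The vowel /e/ surfaces as nasalised [ẽ] next to the following nasal /ɲ/ — it has acquired the [+nasal] feature of its neighbour.
Likewise in the remaining data: /ɪ/ → [ɪ̃] before /n/; /o/ → [õ] before /n/; /ɔ/ → [ɔ̃] before /ɴ/ — each time a vowel is nasalised next to a following nasal.
No change occurs in [qacɛ], [ɸɛχa] because the vowel at the boundary is adjacent to an oral consonant, not a nasal (/a/ next to /c/; /ɛ/ next to /χ/).
Because the conditioning nasal is to the right of the vowel that changes, the process is regressive (anticipatory).

regressive nasality assimilation (vowel nasalisation)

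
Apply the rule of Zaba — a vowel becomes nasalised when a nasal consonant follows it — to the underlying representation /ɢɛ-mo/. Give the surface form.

/ɛ/ sits next to the nasal /m/ and is therefore nasalised to [ɛ̃].

[ɢɛ̃mo]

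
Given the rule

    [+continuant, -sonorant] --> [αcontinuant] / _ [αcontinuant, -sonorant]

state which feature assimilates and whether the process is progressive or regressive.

regressive manner assimilation

The rule copies [continuant] (continuancy) from the environment onto the target fricatives; since [±continuant] encodes the stop/fricative manner contrast, the assimilating dimension is manner.
Since the environment is written after the underscore, the trigger follows the target; the direction is regressive.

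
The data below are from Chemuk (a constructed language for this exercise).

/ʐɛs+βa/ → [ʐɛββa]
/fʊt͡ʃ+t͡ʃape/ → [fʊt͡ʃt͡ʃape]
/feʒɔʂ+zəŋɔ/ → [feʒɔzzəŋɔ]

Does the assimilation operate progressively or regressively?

Underlying /s/ is realised as [β] next to /β/; /β/ itself does not change.
The output [β] is identical to the trigger /β/ — every feature (place, manner, voicing) has been copied — so this is total assimilation.
The remaining alternation confirms this: /ʂ/ → [z] before /z/ — in each case the output is a copy of the following consonant.
In [fʊt͡ʃt͡ʃape] the two consonants at the boundary are already identical (/t͡ʃ/ + /t͡ʃ/), so the rule applies vacuously and nothing changes.
The trigger is the following segment, so the direction is regressive (anticipatory).

regressive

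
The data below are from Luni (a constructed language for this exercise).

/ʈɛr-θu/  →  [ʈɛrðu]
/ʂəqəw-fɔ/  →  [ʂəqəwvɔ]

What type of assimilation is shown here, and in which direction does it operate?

progressive voicing assimilation

Comparing underlying and surface forms, /θ/ → [ð] is the alternation; the neighbouring /r/ is constant.
The change voiceless → voiced matches the voicing of the preceding /r/, identifying this as voicing assimilation.
Place and manner are unchanged, so the assimilation is partial, not total.
The same holds elsewhere in the data: /f/ → [v] after /w/ (voiceless → voiced, matching voiced) — only voicing changes, and always toward the preceding segment.
Since the segment that changes follows the conditioning segment, the assimilation is progressive.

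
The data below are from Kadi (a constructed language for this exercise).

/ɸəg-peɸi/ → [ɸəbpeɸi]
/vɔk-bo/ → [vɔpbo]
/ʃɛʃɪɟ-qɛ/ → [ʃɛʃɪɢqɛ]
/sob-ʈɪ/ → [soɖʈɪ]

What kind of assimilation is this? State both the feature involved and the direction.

Underlying /g/ is realised as [b] next to /p/; /p/ itself does not change.
The change velar → bilabial matches the place of the following /p/, identifying this as place assimilation.
Manner and voice are unchanged, so the assimilation is partial, not total.
Checking the remaining alternations: /k/ → [p] before /b/ (velar → bilabial, matching bilabial); /ɟ/ → [ɢ] before /q/ (palatal → uvular, matching uvular); /b/ → [ɖ] before /ʈ/ (bilabial → retroflex, matching retroflex) — only place changes, and always toward the following segment.
Since the segment that changes precedes the conditioning segment, the assimilation is regressive.

regressive place assimilation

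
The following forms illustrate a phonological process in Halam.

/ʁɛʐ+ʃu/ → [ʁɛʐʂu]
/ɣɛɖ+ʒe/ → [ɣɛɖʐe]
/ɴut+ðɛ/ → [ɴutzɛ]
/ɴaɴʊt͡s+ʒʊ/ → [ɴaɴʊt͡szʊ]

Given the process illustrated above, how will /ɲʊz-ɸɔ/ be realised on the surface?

[ɲʊzsɔ]

The data show progressive place assimilation: /ʃ/ → [ʂ] after /ʐ/; /ʒ/ → [ʐ] after /ɖ/; /ð/ → [z] after /t/; /ʒ/ → [z] after /t͡s/. In each pair only place changes, matching the preceding consonant, while manner and voice stay constant.
/ɸ/ is a voiceless bilabial fricative. The preceding trigger /z/ is alveolar, so /ɸ/ must become alveolar as well.
A voiceless alveolar fricative is [s], so the surface segment is [s].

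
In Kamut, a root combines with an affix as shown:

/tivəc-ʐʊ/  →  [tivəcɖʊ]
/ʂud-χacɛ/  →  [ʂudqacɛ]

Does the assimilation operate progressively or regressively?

The segment that alternates is /ʐ/, which surfaces as [ɖ] when adjacent to /c/.
The change fricative → stop matches the manner of the preceding /c/, identifying this as manner assimilation.
Checking the remaining alternation: /χ/ → [q] after /d/ (fricative → stop, matching a stop) — only manner changes, and always toward the preceding segment.
The trigger is the preceding segment, so the direction is progressive (perseverative).

progressive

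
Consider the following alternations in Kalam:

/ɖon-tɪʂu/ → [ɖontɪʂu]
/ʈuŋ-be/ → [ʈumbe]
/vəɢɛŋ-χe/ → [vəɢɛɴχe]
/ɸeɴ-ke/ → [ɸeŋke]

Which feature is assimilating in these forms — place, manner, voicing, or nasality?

Comparing underlying and surface forms, /ŋ/ → [m] is the alternation; the neighbouring /b/ is constant.
The change velar → bilabial matches the place of the following /b/, identifying this as place assimilation.
The same holds elsewhere in the data: /ŋ/ → [ɴ] before /χ/ (velar → uvular, matching uvular); /ɴ/ → [ŋ] before /k/ (uvular → velar, matching velar) — only place changes, and always toward the following segment.
Nothing changes in [ɖontɪʂu]: there the adjacent consonants already agree in place (/n/ and /t/ are both alveolar), so this form is consistent with the same rule.

place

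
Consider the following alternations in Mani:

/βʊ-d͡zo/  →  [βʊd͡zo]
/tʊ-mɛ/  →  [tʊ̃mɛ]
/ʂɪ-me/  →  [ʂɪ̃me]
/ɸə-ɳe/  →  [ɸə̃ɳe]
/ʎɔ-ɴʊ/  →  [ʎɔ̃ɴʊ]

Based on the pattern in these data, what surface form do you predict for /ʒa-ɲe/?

The data show regressive nasality assimilation (vowel nasalisation): /ʊ/ → [ʊ̃] before /m/; /ɪ/ → [ɪ̃] before /m/; /ə/ → [ə̃] before /ɳ/; /ɔ/ → [ɔ̃] before /ɴ/ — a vowel is nasalised by an immediately following nasal consonant.
No change occurs in [βʊd͡zo] because the vowel at the boundary is adjacent to an oral consonant, not a nasal (/ʊ/ next to /d͡z/).
The vowel /a/ is adjacent to the following nasal /ɲ/, so it acquires [+nasal] and surfaces as [ã].

[ʒãɲe]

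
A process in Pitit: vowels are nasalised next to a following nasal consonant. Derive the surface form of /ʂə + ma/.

/ə/ sits next to the nasal /m/ and is therefore nasalised to [ə̃].

[ʂə̃ma]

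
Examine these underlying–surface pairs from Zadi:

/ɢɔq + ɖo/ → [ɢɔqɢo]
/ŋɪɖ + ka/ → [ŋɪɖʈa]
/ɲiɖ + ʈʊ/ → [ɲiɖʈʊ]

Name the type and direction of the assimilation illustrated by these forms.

progressive place assimilation

The segment that alternates is /ɖ/, which surfaces as [ɢ] when adjacent to /q/.
The change retroflex → uvular matches the place of the preceding /q/, identifying this as place assimilation.
Manner and voice are unchanged, so the assimilation is partial, not total.
The other alternating form patterns the same way: /k/ → [ʈ] after /ɖ/ (velar → retroflex, matching retroflex) — only place changes, and always toward the preceding segment.
No alternation appears in [ɲiɖʈʊ]: there the adjacent consonants already agree in place (/ʈ/ and /ɖ/ are both retroflex), so this form is consistent with the same rule.
Since the segment that changes follows the conditioning segment, the assimilation is progressive.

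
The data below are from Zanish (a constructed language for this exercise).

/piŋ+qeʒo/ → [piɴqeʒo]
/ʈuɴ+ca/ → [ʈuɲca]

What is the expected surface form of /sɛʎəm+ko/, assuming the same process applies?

The data show regressive place assimilation: /ŋ/ → [ɴ] before /q/; /ɴ/ → [ɲ] before /c/. In each pair only place changes, matching the following consonant, while manner and voice stay constant.
The rule targets /m/ (voiced bilabial nasal), which sits before the trigger /k/ (velar).
A voiced velar nasal is [ŋ], so the surface segment is [ŋ].

[sɛʎəŋko]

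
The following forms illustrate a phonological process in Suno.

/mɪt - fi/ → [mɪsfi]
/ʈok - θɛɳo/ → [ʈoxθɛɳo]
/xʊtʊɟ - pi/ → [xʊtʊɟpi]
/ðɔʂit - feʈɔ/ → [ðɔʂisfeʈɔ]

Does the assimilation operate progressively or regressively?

regressive

Comparing underlying and surface forms, /t/ → [s] is the alternation; the neighbouring /f/ is constant.
/t/ is a stop while /f/ is a fricative; the output [s] is a fricative, matching the trigger — so the feature that spreads is manner.
The other alternating form patterns the same way: /k/ → [x] before /θ/ (stop → fricative, matching a fricative) — only manner changes, and always toward the following segment.
No alternation appears in [xʊtʊɟpi]: there the adjacent consonants already agree in manner (/ɟ/ and /p/ are both stops), so this form is consistent with the same rule.
The trigger is the following segment, so the direction is regressive (anticipatory).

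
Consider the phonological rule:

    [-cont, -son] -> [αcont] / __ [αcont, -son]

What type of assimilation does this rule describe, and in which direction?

regressive manner assimilation

The rule copies [cont] (continuancy) from the environment onto the target stops; since [±cont] encodes the stop/fricative manner contrast, the assimilating dimension is manner.
The conditioning segment sits to the right of the focus bar, meaning the trigger follows the segment that changes — regressive assimilation.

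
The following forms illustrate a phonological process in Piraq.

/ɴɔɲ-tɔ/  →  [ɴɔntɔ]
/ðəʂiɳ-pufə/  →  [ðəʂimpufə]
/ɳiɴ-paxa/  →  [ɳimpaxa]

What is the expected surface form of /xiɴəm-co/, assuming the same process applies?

[xiɴəɲco]

The data show regressive place assimilation: /ɲ/ → [n] before /t/; /ɳ/ → [m] before /p/; /ɴ/ → [m] before /p/. In each pair only place changes, matching the following consonant, while manner and voice stay constant.
The rule targets /m/ (voiced bilabial nasal), which sits before the trigger /c/ (palatal).
A voiced palatal nasal is [ɲ], so the surface segment is [ɲ].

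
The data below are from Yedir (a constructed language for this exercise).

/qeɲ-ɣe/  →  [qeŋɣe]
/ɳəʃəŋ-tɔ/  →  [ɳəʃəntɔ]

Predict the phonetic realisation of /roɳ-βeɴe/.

The data show regressive place assimilation: /ɲ/ → [ŋ] before /ɣ/; /ŋ/ → [n] before /t/. In each pair only place changes, matching the following consonant, while manner and voice stay constant.
The rule targets /ɳ/ (voiced retroflex nasal), which sits before the trigger /β/ (bilabial).
The voiced bilabial nasal is [m], so /ɳ/ → [m].

[romβeɴe]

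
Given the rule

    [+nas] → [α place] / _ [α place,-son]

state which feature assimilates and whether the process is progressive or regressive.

The rule copies the place features (abbreviated [place]) from the environment onto the target, so the assimilating feature is place.
Since the environment is written after the underscore, the trigger follows the target; the direction is regressive.

regressive place assimilation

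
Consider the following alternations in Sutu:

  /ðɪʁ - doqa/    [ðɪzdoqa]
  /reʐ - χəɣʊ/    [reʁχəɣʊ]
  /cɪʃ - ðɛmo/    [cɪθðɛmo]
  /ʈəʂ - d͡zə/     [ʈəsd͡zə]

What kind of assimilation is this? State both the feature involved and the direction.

Underlying /ʁ/ is realised as [z] next to /d/; /d/ itself does not change.
/ʁ/ is uvular while /d/ is alveolar; the output [z] is alveolar, matching the trigger — so the feature that spreads is place.
Manner and voice are unchanged, so the assimilation is partial, not total.
Checking the remaining alternations: /ʐ/ → [ʁ] before /χ/ (retroflex → uvular, matching uvular); /ʃ/ → [θ] before /ð/ (postalveolar → dental, matching dental); /ʂ/ → [s] before /d͡z/ (retroflex → alveolar, matching alveolar) — only place changes, and always toward the following segment.
Since the segment that changes precedes the conditioning segment, the assimilation is regressive.

regressive place assimilation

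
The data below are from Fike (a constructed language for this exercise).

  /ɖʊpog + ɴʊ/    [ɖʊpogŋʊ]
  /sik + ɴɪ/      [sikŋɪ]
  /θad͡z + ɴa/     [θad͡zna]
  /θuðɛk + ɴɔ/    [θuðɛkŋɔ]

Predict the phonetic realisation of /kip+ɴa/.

The data show progressive place assimilation: /ɴ/ → [ŋ] after /g/; /ɴ/ → [ŋ] after /k/; /ɴ/ → [n] after /d͡z/. In each pair only place changes, matching the preceding consonant, while manner and voice stay constant.
/ɴ/ is a voiced uvular nasal. The preceding trigger /p/ is bilabial, so /ɴ/ must become bilabial as well.
A voiced bilabial nasal is [m], so the surface segment is [m].

[kipma]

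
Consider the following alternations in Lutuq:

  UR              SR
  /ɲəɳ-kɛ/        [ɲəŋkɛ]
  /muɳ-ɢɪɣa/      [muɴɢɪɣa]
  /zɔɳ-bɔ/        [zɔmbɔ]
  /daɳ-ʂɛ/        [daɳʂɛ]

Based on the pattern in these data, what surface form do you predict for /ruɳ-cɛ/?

The data show regressive place assimilation: /ɳ/ → [ŋ] before /k/; /ɳ/ → [ɴ] before /ɢ/; /ɳ/ → [m] before /b/. In each pair only place changes, matching the following consonant, while manner and voice stay constant.
No alternation appears in [daɳʂɛ]: there the adjacent consonants already agree in place (/ɳ/ and /ʂ/ are both retroflex), so this form is consistent with the same rule.
The rule targets /ɳ/ (voiced retroflex nasal), which sits before the trigger /c/ (palatal).
Changing only its place to palatal gives [ɲ] — the voiced palatal nasal.

[ruɲcɛ]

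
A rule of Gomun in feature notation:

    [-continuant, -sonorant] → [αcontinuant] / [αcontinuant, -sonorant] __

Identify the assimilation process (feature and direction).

progressive manner assimilation

The shared variable α links the value of [continuant] on the target to that of the neighbouring obstruent. [continuant] distinguishes stops from fricatives — a manner-of-articulation feature — so this is manner assimilation.
Since the environment is written before the underscore, the trigger precedes the target; the direction is progressive.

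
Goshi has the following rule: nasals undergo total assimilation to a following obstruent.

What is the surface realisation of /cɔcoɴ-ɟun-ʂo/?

[cɔcoɟɟuʂʂo]

/ɴ/ is the segment targeted by the rule; it sits immediately before /ɟ/, so it assimilates completely and surfaces as [ɟ].
At the second juncture, /n/ likewise becomes [ʂ] adjacent to /ʂ/.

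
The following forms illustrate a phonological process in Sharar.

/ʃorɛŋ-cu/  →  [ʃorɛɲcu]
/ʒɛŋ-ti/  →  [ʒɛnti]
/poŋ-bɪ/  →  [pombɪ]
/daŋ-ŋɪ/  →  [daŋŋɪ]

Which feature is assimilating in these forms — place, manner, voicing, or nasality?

Underlying /ŋ/ is realised as [ɲ] next to /c/; /c/ itself does not change.
/ŋ/ is velar while /c/ is palatal; the output [ɲ] is palatal, matching the trigger — so the feature that spreads is place.
The other alternating forms pattern the same way: /ŋ/ → [n] before /t/ (velar → alveolar, matching alveolar); /ŋ/ → [m] before /b/ (velar → bilabial, matching bilabial) — only place changes, and always toward the following segment.
No alternation appears in [daŋŋɪ]: there the adjacent consonants already agree in place (/ŋ/ and /ŋ/ are both velar), so this form is consistent with the same rule.

place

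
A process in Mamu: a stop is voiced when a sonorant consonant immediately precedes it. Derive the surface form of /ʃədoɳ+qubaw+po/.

The rule targets /q/ (voiceless uvular stop), which sits after the trigger /ɳ/ (voiced).
The voiced uvular stop is [ɢ], so /q/ → [ɢ].
The same rule applies at the second boundary: /p/ → [b] next to /w/.

[ʃədoɳɢubawbo]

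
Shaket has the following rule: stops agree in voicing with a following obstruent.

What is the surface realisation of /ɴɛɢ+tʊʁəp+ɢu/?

/ɢ/ is a voiced uvular stop. The following trigger /t/ is voiceless, so /ɢ/ must become voiceless as well.
The voiceless uvular stop is [q], so /ɢ/ → [q].
The same rule applies at the second boundary: /p/ → [b] next to /ɢ/.

[ɴɛqtʊʁəbɢu]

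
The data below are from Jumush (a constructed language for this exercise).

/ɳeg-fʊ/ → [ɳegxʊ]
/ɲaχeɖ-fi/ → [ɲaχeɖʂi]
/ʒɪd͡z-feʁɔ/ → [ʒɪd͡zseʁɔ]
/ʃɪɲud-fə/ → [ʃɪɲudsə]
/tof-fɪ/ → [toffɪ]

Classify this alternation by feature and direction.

progressive place assimilation

The segment that alternates is /f/, which surfaces as [x] when adjacent to /g/.
The change labiodental → velar matches the place of the preceding /g/, identifying this as place assimilation.
Manner and voice are unchanged, so the assimilation is partial, not total.
The same holds elsewhere in the data: /f/ → [ʂ] after /ɖ/ (labiodental → retroflex, matching retroflex); /f/ → [s] after /d͡z/ (labiodental → alveolar, matching alveolar); /f/ → [s] after /d/ (labiodental → alveolar, matching alveolar) — only place changes, and always toward the preceding segment.
No alternation appears in [toffɪ]: there the adjacent consonants already agree in place (/f/ and /f/ are both labiodental), so this form is consistent with the same rule.
The trigger is the preceding segment, so the direction is progressive (perseverative).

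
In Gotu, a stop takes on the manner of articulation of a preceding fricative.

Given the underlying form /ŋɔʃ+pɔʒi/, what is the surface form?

/p/ is a voiceless bilabial stop. The preceding trigger /ʃ/ is a fricative, so /p/ must become a fricative as well.
Changing only its manner to fricative gives [ɸ] — the voiceless bilabial fricative.

[ŋɔʃɸɔʒi]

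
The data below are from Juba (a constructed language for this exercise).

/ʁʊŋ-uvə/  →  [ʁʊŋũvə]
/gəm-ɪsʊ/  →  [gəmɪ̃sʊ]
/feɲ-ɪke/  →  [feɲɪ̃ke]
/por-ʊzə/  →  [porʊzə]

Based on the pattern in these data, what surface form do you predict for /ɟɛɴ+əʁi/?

The data show progressive nasality assimilation (vowel nasalisation): /u/ → [ũ] after /ŋ/; /ɪ/ → [ɪ̃] after /m/; /ɪ/ → [ɪ̃] after /ɲ/ — a vowel is nasalised by an immediately preceding nasal consonant.
No change occurs in [porʊzə] because the vowel at the boundary is adjacent to an oral consonant, not a nasal (/ʊ/ next to /r/).
The vowel /ə/ is adjacent to the preceding nasal /ɴ/, so it acquires [+nasal] and surfaces as [ə̃].

[ɟɛɴə̃ʁi]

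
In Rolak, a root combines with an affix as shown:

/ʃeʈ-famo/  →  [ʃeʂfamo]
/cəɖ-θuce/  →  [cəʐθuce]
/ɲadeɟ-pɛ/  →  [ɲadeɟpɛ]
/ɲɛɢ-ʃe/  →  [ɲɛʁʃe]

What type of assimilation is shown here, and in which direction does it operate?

Underlying /ʈ/ is realised as [ʂ] next to /f/; /f/ itself does not change.
The change stop → fricative matches the manner of the following /f/, identifying this as manner assimilation.
Place and voice are unchanged, so the assimilation is partial, not total.
The same holds elsewhere in the data: /ɖ/ → [ʐ] before /θ/ (stop → fricative, matching a fricative); /ɢ/ → [ʁ] before /ʃ/ (stop → fricative, matching a fricative) — only manner changes, and always toward the following segment.
Nothing changes in [ɲadeɟpɛ]: there the adjacent consonants already agree in manner (/ɟ/ and /p/ are both stops), so this form is consistent with the same rule.
Since the segment that changes precedes the conditioning segment, the assimilation is regressive.

regressive manner assimilation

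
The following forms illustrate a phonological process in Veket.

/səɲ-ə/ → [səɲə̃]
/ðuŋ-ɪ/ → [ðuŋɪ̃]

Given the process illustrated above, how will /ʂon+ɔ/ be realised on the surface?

The data show progressive nasality assimilation (vowel nasalisation): /ə/ → [ə̃] after /ɲ/; /ɪ/ → [ɪ̃] after /ŋ/ — a vowel is nasalised by an immediately preceding nasal consonant.
The vowel /ɔ/ is adjacent to the preceding nasal /n/, so it acquires [+nasal] and surfaces as [ɔ̃].

[ʂonɔ̃]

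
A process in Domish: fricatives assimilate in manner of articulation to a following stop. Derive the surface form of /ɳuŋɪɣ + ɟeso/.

The rule targets /ɣ/ (voiced velar fricative), which sits before the trigger /ɟ/ (stop).
The voiced velar stop is [g], so /ɣ/ → [g].

[ɳuŋɪgɟeso]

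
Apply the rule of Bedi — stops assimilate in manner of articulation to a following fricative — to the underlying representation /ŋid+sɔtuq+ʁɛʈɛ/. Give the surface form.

/d/ is a voiced alveolar stop. The following trigger /s/ is a fricative, so /d/ must become a fricative as well.
The voiced alveolar fricative is [z], so /d/ → [z].
At the second juncture, /q/ likewise becomes [χ] adjacent to /ʁ/.

[ŋizsɔtuχʁɛʈɛ]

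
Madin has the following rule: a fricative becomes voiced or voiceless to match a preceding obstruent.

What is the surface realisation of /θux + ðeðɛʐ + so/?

The rule targets /ð/ (voiced dental fricative), which sits after the trigger /x/ (voiceless).
The voiceless dental fricative is [θ], so /ð/ → [θ].
At the second juncture, /s/ likewise becomes [z] adjacent to /ʐ/.

[θuxθeðɛʐzo]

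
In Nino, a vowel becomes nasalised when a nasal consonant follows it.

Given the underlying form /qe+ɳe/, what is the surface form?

/e/ sits next to the nasal /ɳ/ and is therefore nasalised to [ẽ].

[qẽɳe]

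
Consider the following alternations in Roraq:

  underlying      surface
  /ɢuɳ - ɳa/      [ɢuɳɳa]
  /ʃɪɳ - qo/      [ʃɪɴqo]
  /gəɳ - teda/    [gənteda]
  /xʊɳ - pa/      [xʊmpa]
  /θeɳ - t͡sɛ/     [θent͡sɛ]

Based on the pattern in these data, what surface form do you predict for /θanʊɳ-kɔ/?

[θanʊŋkɔ]

The data show regressive place assimilation: /ɳ/ → [ɴ] before /q/; /ɳ/ → [n] before /t/; /ɳ/ → [m] before /p/; /ɳ/ → [n] before /t͡s/. In each pair only place changes, matching the following consonant, while manner and voice stay constant.
No alternation appears in [ɢuɳɳa]: there the adjacent consonants already agree in place (/ɳ/ and /ɳ/ are both retroflex), so this form is consistent with the same rule.
The rule targets /ɳ/ (voiced retroflex nasal), which sits before the trigger /k/ (velar).
A voiced velar nasal is [ŋ], so the surface segment is [ŋ].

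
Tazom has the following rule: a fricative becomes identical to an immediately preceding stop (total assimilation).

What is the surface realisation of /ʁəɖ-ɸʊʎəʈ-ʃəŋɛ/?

/ɸ/ is the segment targeted by the rule; it sits immediately after /ɖ/, so it assimilates completely and surfaces as [ɖ].
At the second juncture, /ʃ/ likewise becomes [ʈ] adjacent to /ʈ/.

[ʁəɖɖʊʎəʈʈəŋɛ]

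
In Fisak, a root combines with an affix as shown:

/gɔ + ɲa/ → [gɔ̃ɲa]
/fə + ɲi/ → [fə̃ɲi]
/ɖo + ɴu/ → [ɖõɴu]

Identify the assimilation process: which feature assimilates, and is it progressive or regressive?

regressive nasality assimilation (vowel nasalisation)

The vowel /ɔ/ surfaces as nasalised [ɔ̃] next to the following nasal /ɲ/ — it has acquired the [+nasal] feature of its neighbour.
The other forms show the same pattern: /ə/ → [ə̃] before /ɲ/; /o/ → [õ] before /ɴ/ — each time a vowel is nasalised next to a following nasal.
Because the conditioning nasal is to the right of the vowel that changes, the process is regressive (anticipatory).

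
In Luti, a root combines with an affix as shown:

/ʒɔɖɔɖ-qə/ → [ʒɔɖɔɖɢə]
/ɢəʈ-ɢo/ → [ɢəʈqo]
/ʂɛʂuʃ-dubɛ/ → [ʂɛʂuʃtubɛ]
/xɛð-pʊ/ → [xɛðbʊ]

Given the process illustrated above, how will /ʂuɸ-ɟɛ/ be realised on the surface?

The data show progressive voicing assimilation: /q/ → [ɢ] after /ɖ/; /ɢ/ → [q] after /ʈ/; /d/ → [t] after /ʃ/; /p/ → [b] after /ð/. In each pair only voicing changes, matching the preceding consonant, while place and manner stay constant.
/ɟ/ is a voiced palatal stop. The preceding trigger /ɸ/ is voiceless, so /ɟ/ must become voiceless as well.
Changing only its voicing to voiceless gives [c] — the voiceless palatal stop.

[ʂuɸcɛ]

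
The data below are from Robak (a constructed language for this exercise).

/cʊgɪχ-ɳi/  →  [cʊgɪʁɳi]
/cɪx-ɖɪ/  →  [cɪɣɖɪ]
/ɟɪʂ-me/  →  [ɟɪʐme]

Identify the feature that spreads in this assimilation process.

voicing

Underlying /χ/ is realised as [ʁ] next to /ɳ/; /ɳ/ itself does not change.
/χ/ is voiceless while /ɳ/ is voiced; the output [ʁ] is voiced, matching the trigger — so the feature that spreads is voicing.
The same holds elsewhere in the data: /x/ → [ɣ] before /ɖ/ (voiceless → voiced, matching voiced); /ʂ/ → [ʐ] before /m/ (voiceless → voiced, matching voiced) — only voicing changes, and always toward the following segment.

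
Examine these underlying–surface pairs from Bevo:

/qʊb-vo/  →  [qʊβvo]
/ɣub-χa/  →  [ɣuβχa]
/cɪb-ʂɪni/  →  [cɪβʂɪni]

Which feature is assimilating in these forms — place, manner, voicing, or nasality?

Comparing underlying and surface forms, /b/ → [β] is the alternation; the neighbouring /v/ is constant.
The change stop → fricative matches the manner of the following /v/, identifying this as manner assimilation.
The other alternating forms pattern the same way: /b/ → [β] before /χ/ (stop → fricative, matching a fricative); /b/ → [β] before /ʂ/ (stop → fricative, matching a fricative) — only manner changes, and always toward the following segment.

manner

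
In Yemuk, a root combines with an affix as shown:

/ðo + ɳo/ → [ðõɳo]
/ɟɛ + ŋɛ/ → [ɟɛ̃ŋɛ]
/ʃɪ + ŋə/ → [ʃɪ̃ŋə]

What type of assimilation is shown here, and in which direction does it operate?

The vowel /o/ surfaces as nasalised [õ] next to the following nasal /ɳ/ — it has acquired the [+nasal] feature of its neighbour.
The other forms show the same pattern: /ɛ/ → [ɛ̃] before /ŋ/; /ɪ/ → [ɪ̃] before /ŋ/ — each time a vowel is nasalised next to a following nasal.
Because the conditioning nasal is to the right of the vowel that changes, the process is regressive (anticipatory).

regressive nasality assimilation (vowel nasalisation)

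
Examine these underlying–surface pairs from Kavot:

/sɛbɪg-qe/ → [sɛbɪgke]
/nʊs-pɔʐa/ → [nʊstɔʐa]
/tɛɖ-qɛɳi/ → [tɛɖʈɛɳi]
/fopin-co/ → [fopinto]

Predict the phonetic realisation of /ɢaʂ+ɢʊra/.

The data show progressive place assimilation: /q/ → [k] after /g/; /p/ → [t] after /s/; /q/ → [ʈ] after /ɖ/; /c/ → [t] after /n/. In each pair only place changes, matching the preceding consonant, while manner and voice stay constant.
The rule targets /ɢ/ (voiced uvular stop), which sits after the trigger /ʂ/ (retroflex).
Changing only its place to retroflex gives [ɖ] — the voiced retroflex stop.

[ɢaʂɖʊra]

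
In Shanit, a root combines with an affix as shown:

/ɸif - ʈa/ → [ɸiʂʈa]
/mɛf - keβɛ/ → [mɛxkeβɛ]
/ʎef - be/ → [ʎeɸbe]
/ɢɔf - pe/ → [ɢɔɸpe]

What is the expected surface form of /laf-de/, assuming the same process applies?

The data show regressive place assimilation: /f/ → [ʂ] before /ʈ/; /f/ → [x] before /k/; /f/ → [ɸ] before /b/; /f/ → [ɸ] before /p/. In each pair only place changes, matching the following consonant, while manner and voice stay constant.
The rule targets /f/ (voiceless labiodental fricative), which sits before the trigger /d/ (alveolar).
Changing only its place to alveolar gives [s] — the voiceless alveolar fricative.

[lasde]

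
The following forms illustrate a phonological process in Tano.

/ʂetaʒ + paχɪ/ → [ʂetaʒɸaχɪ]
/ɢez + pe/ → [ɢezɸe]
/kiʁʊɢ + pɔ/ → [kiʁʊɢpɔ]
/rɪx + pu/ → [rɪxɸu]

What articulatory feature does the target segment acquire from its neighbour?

The segment that alternates is /p/, which surfaces as [ɸ] when adjacent to /ʒ/.
/p/ is a stop while /ʒ/ is a fricative; the output [ɸ] is a fricative, matching the trigger — so the feature that spreads is manner.
Checking the remaining alternations: /p/ → [ɸ] after /z/ (stop → fricative, matching a fricative); /p/ → [ɸ] after /x/ (stop → fricative, matching a fricative) — only manner changes, and always toward the preceding segment.
Nothing changes in [kiʁʊɢpɔ]: there the adjacent consonants already agree in manner (/p/ and /ɢ/ are both stops), so this form is consistent with the same rule.

manner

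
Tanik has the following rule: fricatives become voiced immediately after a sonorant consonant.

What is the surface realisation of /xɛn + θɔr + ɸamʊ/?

[xɛnðɔrβamʊ]

/θ/ is a voiceless dental fricative. The preceding trigger /n/ is voiced, so /θ/ must become voiced as well.
The voiced dental fricative is [ð], so /θ/ → [ð].
At the second juncture, /ɸ/ likewise becomes [β] adjacent to /r/.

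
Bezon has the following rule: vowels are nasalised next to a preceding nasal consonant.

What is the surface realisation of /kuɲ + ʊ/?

[kuɲʊ̃]

/ʊ/ sits next to the nasal /ɲ/ and is therefore nasalised to [ʊ̃].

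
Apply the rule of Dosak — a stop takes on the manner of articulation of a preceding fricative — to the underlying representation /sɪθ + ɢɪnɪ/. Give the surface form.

[sɪθʁɪnɪ]

The rule targets /ɢ/ (voiced uvular stop), which sits after the trigger /θ/ (fricative).
Changing only its manner to fricative gives [ʁ] — the voiced uvular fricative.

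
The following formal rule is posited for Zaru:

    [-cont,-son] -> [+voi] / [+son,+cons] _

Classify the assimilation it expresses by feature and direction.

progressive voicing assimilation

The structural change is [+voi], and the conditioning segment [+son,+cons] (a sonorant consonant) is itself voiced, so the target comes to share the voicing of its neighbour — voicing assimilation.
Since the environment is written before the underscore, the trigger precedes the target; the direction is progressive.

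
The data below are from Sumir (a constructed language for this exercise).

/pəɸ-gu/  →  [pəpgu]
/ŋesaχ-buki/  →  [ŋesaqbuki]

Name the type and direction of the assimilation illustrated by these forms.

Underlying /ɸ/ is realised as [p] next to /g/; /g/ itself does not change.
The change fricative → stop matches the manner of the following /g/, identifying this as manner assimilation.
Place and voice are unchanged, so the assimilation is partial, not total.
The other alternating form patterns the same way: /χ/ → [q] before /b/ (fricative → stop, matching a stop) — only manner changes, and always toward the following segment.
The trigger is the following segment, so the direction is regressive (anticipatory).

regressive manner assimilation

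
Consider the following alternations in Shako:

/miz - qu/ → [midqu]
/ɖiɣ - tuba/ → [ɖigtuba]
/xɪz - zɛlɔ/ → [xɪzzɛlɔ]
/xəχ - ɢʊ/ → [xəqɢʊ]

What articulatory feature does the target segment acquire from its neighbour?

manner

The segment that alternates is /z/, which surfaces as [d] when adjacent to /q/.
/z/ is a fricative while /q/ is a stop; the output [d] is a stop, matching the trigger — so the feature that spreads is manner.
Checking the remaining alternations: /ɣ/ → [g] before /t/ (fricative → stop, matching a stop); /χ/ → [q] before /ɢ/ (fricative → stop, matching a stop) — only manner changes, and always toward the following segment.
Nothing changes in [xɪzzɛlɔ]: there the adjacent consonants already agree in manner (/z/ and /z/ are both fricatives), so this form is consistent with the same rule.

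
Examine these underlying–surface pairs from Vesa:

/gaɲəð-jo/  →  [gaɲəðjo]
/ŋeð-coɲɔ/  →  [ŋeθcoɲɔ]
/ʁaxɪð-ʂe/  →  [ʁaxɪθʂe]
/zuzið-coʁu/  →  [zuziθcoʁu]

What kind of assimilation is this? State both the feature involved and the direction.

Comparing underlying and surface forms, /ð/ → [θ] is the alternation; the neighbouring /c/ is constant.
/ð/ is voiced while /c/ is voiceless; the output [θ] is voiceless, matching the trigger — so the feature that spreads is voicing.
Place and manner are unchanged, so the assimilation is partial, not total.
Checking the remaining alternation: /ð/ → [θ] before /ʂ/ (voiced → voiceless, matching voiceless) — only voicing changes, and always toward the following segment.
No alternation appears in [gaɲəðjo]: there the adjacent consonants already agree in voicing (/ð/ and /j/ are both voiced), so this form is consistent with the same rule.
The trigger is the following segment, so the direction is regressive (anticipatory).

regressive voicing assimilation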